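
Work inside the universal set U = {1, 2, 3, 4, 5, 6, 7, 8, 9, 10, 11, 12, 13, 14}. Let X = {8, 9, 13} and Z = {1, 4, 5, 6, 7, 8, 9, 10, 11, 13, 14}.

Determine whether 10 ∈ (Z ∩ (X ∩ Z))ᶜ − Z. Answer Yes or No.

No

10 ∉ X and 10 ∈ Z, so 10 ∉ X ∩ Z
10 ∈ Z and 10 ∉ (X ∩ Z), so 10 ∉ Z ∩ (X ∩ Z)
10 ∈ (Z ∩ (X ∩ Z))ᶜ since 10 ∉ (Z ∩ (X ∩ Z))
10 ∈ (Z ∩ (X ∩ Z))ᶜ and 10 ∈ Z, so 10 ∉ (Z ∩ (X ∩ Z))ᶜ − Z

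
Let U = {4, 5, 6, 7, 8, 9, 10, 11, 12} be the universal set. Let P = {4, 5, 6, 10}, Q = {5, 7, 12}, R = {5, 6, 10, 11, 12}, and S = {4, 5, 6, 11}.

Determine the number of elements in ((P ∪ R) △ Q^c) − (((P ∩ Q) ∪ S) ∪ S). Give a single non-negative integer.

P ∪ R = {4, 5, 6, 10, 11, 12}
Q^c = {4, 6, 8, 9, 10, 11}
(P ∪ R) △ Q^c = {5, 8, 9, 12}
P ∩ Q = {5}
(P ∩ Q) ∪ S = {4, 5, 6, 11}
((P ∩ Q) ∪ S) ∪ S = {4, 5, 6, 11}
((P ∪ R) △ Q^c) − (((P ∩ Q) ∪ S) ∪ S) = {8, 9, 12}
|((P ∪ R) △ Q^c) − (((P ∩ Q) ∪ S) ∪ S)| = 3

3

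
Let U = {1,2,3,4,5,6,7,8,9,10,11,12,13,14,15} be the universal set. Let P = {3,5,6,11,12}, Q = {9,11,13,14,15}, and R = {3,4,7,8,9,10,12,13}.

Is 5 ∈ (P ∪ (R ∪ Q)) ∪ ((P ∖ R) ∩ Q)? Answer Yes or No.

5 ∉ R and 5 ∉ Q, so 5 ∉ R ∪ Q
5 ∈ P and 5 ∉ (R ∪ Q), so 5 ∈ P ∪ (R ∪ Q)
5 ∈ P and 5 ∉ R, so 5 ∈ P ∖ R
5 ∈ (P ∖ R) and 5 ∉ Q, so 5 ∉ (P ∖ R) ∩ Q
5 ∈ (P ∪ (R ∪ Q)) and 5 ∉ ((P ∖ R) ∩ Q), so 5 ∈ (P ∪ (R ∪ Q)) ∪ ((P ∖ R) ∩ Q)

Yes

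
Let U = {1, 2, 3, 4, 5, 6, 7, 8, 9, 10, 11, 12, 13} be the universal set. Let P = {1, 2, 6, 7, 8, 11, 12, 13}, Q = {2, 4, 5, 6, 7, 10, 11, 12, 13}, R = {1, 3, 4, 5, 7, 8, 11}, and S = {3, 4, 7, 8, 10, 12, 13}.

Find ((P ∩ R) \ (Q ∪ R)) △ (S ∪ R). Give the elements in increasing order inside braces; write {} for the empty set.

P ∩ R = {1, 7, 8, 11}
Q ∪ R = {1, 2, 3, 4, 5, 6, 7, 8, 10, 11, 12, 13}
(P ∩ R) \ (Q ∪ R) = {}
S ∪ R = {1, 3, 4, 5, 7, 8, 10, 11, 12, 13}
((P ∩ R) \ (Q ∪ R)) △ (S ∪ R) = {1, 3, 4, 5, 7, 8, 10, 11, 12, 13}

{1, 3, 4, 5, 7, 8, 10, 11, 12, 13}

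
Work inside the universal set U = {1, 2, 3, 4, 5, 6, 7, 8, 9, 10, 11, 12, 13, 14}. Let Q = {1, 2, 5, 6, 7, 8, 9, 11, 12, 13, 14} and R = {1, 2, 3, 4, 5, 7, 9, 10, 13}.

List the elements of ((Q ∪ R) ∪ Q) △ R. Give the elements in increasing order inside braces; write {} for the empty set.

Q ∪ R = {1, 2, 3, 4, 5, 6, 7, 8, 9, 10, 11, 12, 13, 14}
(Q ∪ R) ∪ Q = {1, 2, 3, 4, 5, 6, 7, 8, 9, 10, 11, 12, 13, 14}
((Q ∪ R) ∪ Q) △ R = {6, 8, 11, 12, 14}

{6, 8, 11, 12, 14}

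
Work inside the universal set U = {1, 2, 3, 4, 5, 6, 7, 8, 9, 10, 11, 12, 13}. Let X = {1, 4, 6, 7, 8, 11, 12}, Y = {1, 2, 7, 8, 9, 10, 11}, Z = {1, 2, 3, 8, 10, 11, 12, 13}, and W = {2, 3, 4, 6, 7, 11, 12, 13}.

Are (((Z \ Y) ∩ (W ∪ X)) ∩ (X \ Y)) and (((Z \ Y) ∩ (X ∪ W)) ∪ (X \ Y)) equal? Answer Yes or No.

Z \ Y = {3, 12, 13}
W ∪ X = {1, 2, 3, 4, 6, 7, 8, 11, 12, 13}
(Z \ Y) ∩ (W ∪ X) = {3, 12, 13}
X \ Y = {4, 6, 12}
((Z \ Y) ∩ (W ∪ X)) ∩ (X \ Y) = {12}
X ∪ W = {1, 2, 3, 4, 6, 7, 8, 11, 12, 13}
(Z \ Y) ∩ (X ∪ W) = {3, 12, 13}
((Z \ Y) ∩ (X ∪ W)) ∪ (X \ Y) = {3, 4, 6, 12, 13}
3 ∈ ((Z \ Y) ∩ (X ∪ W)) ∪ (X \ Y) but 3 ∉ ((Z \ Y) ∩ (W ∪ X)) ∩ (X \ Y), so they differ.

No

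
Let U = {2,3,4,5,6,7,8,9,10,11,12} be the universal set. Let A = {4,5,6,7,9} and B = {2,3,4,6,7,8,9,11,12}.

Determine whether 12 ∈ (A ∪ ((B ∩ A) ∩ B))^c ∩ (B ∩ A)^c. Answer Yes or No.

Yes

12 ∈ B and 12 ∉ A, so 12 ∉ B ∩ A
12 ∉ (B ∩ A) and 12 ∈ B, so 12 ∉ (B ∩ A) ∩ B
12 ∉ A and 12 ∉ ((B ∩ A) ∩ B), so 12 ∉ A ∪ ((B ∩ A) ∩ B)
12 ∈ (A ∪ ((B ∩ A) ∩ B))^c since 12 ∉ (A ∪ ((B ∩ A) ∩ B))
12 ∈ B and 12 ∉ A, so 12 ∉ B ∩ A
12 ∈ (B ∩ A)^c since 12 ∉ (B ∩ A)
12 ∈ (A ∪ ((B ∩ A) ∩ B))^c and 12 ∈ (B ∩ A)^c, so 12 ∈ (A ∪ ((B ∩ A) ∩ B))^c ∩ (B ∩ A)^c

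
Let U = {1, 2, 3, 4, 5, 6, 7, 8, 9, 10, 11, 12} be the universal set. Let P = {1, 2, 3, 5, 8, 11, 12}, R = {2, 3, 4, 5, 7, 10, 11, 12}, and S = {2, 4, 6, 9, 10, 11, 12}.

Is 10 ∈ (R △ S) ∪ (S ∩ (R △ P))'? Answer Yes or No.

10 ∈ R and 10 ∈ S, so 10 ∉ R △ S
10 ∈ R and 10 ∉ P, so 10 ∈ R △ P
10 ∈ S and 10 ∈ (R △ P), so 10 ∈ S ∩ (R △ P)
10 ∉ (S ∩ (R △ P))' since 10 ∈ (S ∩ (R △ P))
10 ∉ (R △ S) and 10 ∉ (S ∩ (R △ P))', so 10 ∉ (R △ S) ∪ (S ∩ (R △ P))'

No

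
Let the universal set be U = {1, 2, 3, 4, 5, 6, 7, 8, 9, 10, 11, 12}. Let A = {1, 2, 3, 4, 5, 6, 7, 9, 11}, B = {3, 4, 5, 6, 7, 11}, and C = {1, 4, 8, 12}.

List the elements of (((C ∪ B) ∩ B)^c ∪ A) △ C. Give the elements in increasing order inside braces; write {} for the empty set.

C ∪ B = {1, 3, 4, 5, 6, 7, 8, 11, 12}
(C ∪ B) ∩ B = {3, 4, 5, 6, 7, 11}
((C ∪ B) ∩ B)^c = {1, 2, 8, 9, 10, 12}
((C ∪ B) ∩ B)^c ∪ A = {1, 2, 3, 4, 5, 6, 7, 8, 9, 10, 11, 12}
(((C ∪ B) ∩ B)^c ∪ A) △ C = {2, 3, 5, 6, 7, 9, 10, 11}

{2, 3, 5, 6, 7, 9, 10, 11}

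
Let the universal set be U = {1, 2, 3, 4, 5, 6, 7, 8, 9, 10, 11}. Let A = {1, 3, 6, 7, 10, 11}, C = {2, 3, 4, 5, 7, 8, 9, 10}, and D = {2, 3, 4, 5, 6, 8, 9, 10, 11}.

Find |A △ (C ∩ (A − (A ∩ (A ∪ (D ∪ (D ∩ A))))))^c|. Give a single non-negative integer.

5

D ∩ A = {3, 6, 10, 11}
D ∪ (D ∩ A) = {2, 3, 4, 5, 6, 8, 9, 10, 11}
A ∪ (D ∪ (D ∩ A)) = {1, 2, 3, 4, 5, 6, 7, 8, 9, 10, 11}
A ∩ (A ∪ (D ∪ (D ∩ A))) = {1, 3, 6, 7, 10, 11}
A − (A ∩ (A ∪ (D ∪ (D ∩ A)))) = {}
C ∩ (A − (A ∩ (A ∪ (D ∪ (D ∩ A))))) = {}
(C ∩ (A − (A ∩ (A ∪ (D ∪ (D ∩ A))))))^c = {1, 2, 3, 4, 5, 6, 7, 8, 9, 10, 11}
A △ (C ∩ (A − (A ∩ (A ∪ (D ∪ (D ∩ A))))))^c = {2, 4, 5, 8, 9}
|A △ (C ∩ (A − (A ∩ (A ∪ (D ∪ (D ∩ A))))))^c| = 5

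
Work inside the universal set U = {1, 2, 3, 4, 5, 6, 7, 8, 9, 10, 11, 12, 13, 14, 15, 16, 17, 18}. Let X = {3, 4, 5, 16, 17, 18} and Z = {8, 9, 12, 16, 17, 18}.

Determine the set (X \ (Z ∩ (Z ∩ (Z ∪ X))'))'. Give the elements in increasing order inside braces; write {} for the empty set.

{1, 2, 6, 7, 8, 9, 10, 11, 12, 13, 14, 15}

Z ∪ X = {3, 4, 5, 8, 9, 12, 16, 17, 18}
Z ∩ (Z ∪ X) = {8, 9, 12, 16, 17, 18}
(Z ∩ (Z ∪ X))' = {1, 2, 3, 4, 5, 6, 7, 10, 11, 13, 14, 15}
Z ∩ (Z ∩ (Z ∪ X))' = {}
X \ (Z ∩ (Z ∩ (Z ∪ X))') = {3, 4, 5, 16, 17, 18}
(X \ (Z ∩ (Z ∩ (Z ∪ X))'))' = {1, 2, 6, 7, 8, 9, 10, 11, 12, 13, 14, 15}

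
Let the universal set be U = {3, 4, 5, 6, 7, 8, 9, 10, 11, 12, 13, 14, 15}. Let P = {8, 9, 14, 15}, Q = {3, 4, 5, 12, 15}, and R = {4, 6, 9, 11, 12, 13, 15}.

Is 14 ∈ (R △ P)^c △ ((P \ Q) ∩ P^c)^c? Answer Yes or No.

14 ∉ R and 14 ∈ P, so 14 ∈ R △ P
14 ∉ (R △ P)^c since 14 ∈ (R △ P)
14 ∈ P and 14 ∉ Q, so 14 ∈ P \ Q
14 ∈ P, so 14 ∉ P^c
14 ∈ (P \ Q) and 14 ∉ P^c, so 14 ∉ (P \ Q) ∩ P^c
14 ∈ ((P \ Q) ∩ P^c)^c since 14 ∉ ((P \ Q) ∩ P^c)
14 ∉ (R △ P)^c and 14 ∈ ((P \ Q) ∩ P^c)^c, so 14 ∈ (R △ P)^c △ ((P \ Q) ∩ P^c)^c

Yes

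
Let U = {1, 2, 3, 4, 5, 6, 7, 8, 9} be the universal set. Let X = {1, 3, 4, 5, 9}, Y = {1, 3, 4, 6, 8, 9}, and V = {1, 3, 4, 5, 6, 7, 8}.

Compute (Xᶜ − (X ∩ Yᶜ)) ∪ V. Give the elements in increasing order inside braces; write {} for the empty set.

Xᶜ = {2, 6, 7, 8}
Yᶜ = {2, 5, 7}
X ∩ Yᶜ = {5}
Xᶜ − (X ∩ Yᶜ) = {2, 6, 7, 8}
(Xᶜ − (X ∩ Yᶜ)) ∪ V = {1, 2, 3, 4, 5, 6, 7, 8}

{1, 2, 3, 4, 5, 6, 7, 8}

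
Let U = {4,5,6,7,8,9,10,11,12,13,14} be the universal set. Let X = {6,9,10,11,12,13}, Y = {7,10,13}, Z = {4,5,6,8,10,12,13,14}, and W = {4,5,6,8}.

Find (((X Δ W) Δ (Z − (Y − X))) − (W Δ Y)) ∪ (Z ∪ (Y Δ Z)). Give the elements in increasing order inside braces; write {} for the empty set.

{4,5,6,7,8,9,10,11,12,13,14}

X Δ W = {4,5,8,9,10,11,12,13}
Y − X = {7}
Z − (Y − X) = {4,5,6,8,10,12,13,14}
(X Δ W) Δ (Z − (Y − X)) = {6,9,11,14}
W Δ Y = {4,5,6,7,8,10,13}
((X Δ W) Δ (Z − (Y − X))) − (W Δ Y) = {9,11,14}
Y Δ Z = {4,5,6,7,8,12,14}
Z ∪ (Y Δ Z) = {4,5,6,7,8,10,12,13,14}
(((X Δ W) Δ (Z − (Y − X))) − (W Δ Y)) ∪ (Z ∪ (Y Δ Z)) = {4,5,6,7,8,9,10,11,12,13,14}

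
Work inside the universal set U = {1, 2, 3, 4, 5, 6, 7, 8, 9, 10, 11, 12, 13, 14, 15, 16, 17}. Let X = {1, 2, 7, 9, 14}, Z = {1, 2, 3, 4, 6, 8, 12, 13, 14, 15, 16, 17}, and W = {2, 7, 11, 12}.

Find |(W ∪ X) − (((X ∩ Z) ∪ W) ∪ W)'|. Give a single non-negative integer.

W ∪ X = {1, 2, 7, 9, 11, 12, 14}
X ∩ Z = {1, 2, 14}
(X ∩ Z) ∪ W = {1, 2, 7, 11, 12, 14}
((X ∩ Z) ∪ W) ∪ W = {1, 2, 7, 11, 12, 14}
(((X ∩ Z) ∪ W) ∪ W)' = {3, 4, 5, 6, 8, 9, 10, 13, 15, 16, 17}
(W ∪ X) − (((X ∩ Z) ∪ W) ∪ W)' = {1, 2, 7, 11, 12, 14}
|(W ∪ X) − (((X ∩ Z) ∪ W) ∪ W)'| = 6

6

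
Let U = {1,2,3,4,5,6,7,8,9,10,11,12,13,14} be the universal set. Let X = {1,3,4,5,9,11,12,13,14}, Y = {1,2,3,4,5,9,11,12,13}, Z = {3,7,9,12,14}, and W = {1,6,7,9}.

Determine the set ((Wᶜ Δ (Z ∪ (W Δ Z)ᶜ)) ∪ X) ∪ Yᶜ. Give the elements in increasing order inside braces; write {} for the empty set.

{1,3,4,5,6,7,8,9,10,11,12,13,14}

Wᶜ = {2,3,4,5,8,10,11,12,13,14}
W Δ Z = {1,3,6,12,14}
(W Δ Z)ᶜ = {2,4,5,7,8,9,10,11,13}
Z ∪ (W Δ Z)ᶜ = {2,3,4,5,7,8,9,10,11,12,13,14}
Wᶜ Δ (Z ∪ (W Δ Z)ᶜ) = {7,9}
(Wᶜ Δ (Z ∪ (W Δ Z)ᶜ)) ∪ X = {1,3,4,5,7,9,11,12,13,14}
Yᶜ = {6,7,8,10,14}
((Wᶜ Δ (Z ∪ (W Δ Z)ᶜ)) ∪ X) ∪ Yᶜ = {1,3,4,5,6,7,8,9,10,11,12,13,14}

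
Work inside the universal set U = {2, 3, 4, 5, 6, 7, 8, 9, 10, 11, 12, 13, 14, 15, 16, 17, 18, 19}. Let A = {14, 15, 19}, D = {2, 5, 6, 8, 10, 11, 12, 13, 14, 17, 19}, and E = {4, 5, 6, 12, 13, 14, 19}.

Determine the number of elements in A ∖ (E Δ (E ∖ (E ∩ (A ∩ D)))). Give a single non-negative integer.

A ∩ D = {14, 19}
E ∩ (A ∩ D) = {14, 19}
E ∖ (E ∩ (A ∩ D)) = {4, 5, 6, 12, 13}
E Δ (E ∖ (E ∩ (A ∩ D))) = {14, 19}
A ∖ (E Δ (E ∖ (E ∩ (A ∩ D)))) = {15}
|A ∖ (E Δ (E ∖ (E ∩ (A ∩ D))))| = 1

1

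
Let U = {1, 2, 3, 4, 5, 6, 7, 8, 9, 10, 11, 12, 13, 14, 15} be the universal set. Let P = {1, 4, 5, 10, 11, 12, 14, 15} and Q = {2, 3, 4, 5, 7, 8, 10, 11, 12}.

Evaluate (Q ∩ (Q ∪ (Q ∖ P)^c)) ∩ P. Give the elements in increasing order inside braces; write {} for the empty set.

{4, 5, 10, 11, 12}

Q ∖ P = {2, 3, 7, 8}
(Q ∖ P)^c = {1, 4, 5, 6, 9, 10, 11, 12, 13, 14, 15}
Q ∪ (Q ∖ P)^c = {1, 2, 3, 4, 5, 6, 7, 8, 9, 10, 11, 12, 13, 14, 15}
Q ∩ (Q ∪ (Q ∖ P)^c) = {2, 3, 4, 5, 7, 8, 10, 11, 12}
(Q ∩ (Q ∪ (Q ∖ P)^c)) ∩ P = {4, 5, 10, 11, 12}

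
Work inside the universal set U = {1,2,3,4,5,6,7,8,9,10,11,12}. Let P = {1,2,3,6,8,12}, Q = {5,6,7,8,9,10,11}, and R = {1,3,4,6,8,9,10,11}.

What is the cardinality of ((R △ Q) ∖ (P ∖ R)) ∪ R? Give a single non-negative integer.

R △ Q = {1,3,4,5,7}
P ∖ R = {2,12}
(R △ Q) ∖ (P ∖ R) = {1,3,4,5,7}
((R △ Q) ∖ (P ∖ R)) ∪ R = {1,3,4,5,6,7,8,9,10,11}
|((R △ Q) ∖ (P ∖ R)) ∪ R| = 10

10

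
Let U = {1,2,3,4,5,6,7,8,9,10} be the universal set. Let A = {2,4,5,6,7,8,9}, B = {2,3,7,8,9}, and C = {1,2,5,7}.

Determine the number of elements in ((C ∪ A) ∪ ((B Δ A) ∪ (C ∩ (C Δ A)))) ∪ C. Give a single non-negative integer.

9

C ∪ A = {1,2,4,5,6,7,8,9}
B Δ A = {3,4,5,6}
C Δ A = {1,4,6,8,9}
C ∩ (C Δ A) = {1}
(B Δ A) ∪ (C ∩ (C Δ A)) = {1,3,4,5,6}
(C ∪ A) ∪ ((B Δ A) ∪ (C ∩ (C Δ A))) = {1,2,3,4,5,6,7,8,9}
((C ∪ A) ∪ ((B Δ A) ∪ (C ∩ (C Δ A)))) ∪ C = {1,2,3,4,5,6,7,8,9}
|((C ∪ A) ∪ ((B Δ A) ∪ (C ∩ (C Δ A)))) ∪ C| = 9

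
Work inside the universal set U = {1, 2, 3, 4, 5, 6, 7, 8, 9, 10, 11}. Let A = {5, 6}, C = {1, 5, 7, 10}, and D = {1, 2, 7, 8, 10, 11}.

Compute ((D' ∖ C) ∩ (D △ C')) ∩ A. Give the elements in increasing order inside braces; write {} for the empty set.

{6}

D' = {3, 4, 5, 6, 9}
D' ∖ C = {3, 4, 6, 9}
C' = {2, 3, 4, 6, 8, 9, 11}
D △ C' = {1, 3, 4, 6, 7, 9, 10}
(D' ∖ C) ∩ (D △ C') = {3, 4, 6, 9}
((D' ∖ C) ∩ (D △ C')) ∩ A = {6}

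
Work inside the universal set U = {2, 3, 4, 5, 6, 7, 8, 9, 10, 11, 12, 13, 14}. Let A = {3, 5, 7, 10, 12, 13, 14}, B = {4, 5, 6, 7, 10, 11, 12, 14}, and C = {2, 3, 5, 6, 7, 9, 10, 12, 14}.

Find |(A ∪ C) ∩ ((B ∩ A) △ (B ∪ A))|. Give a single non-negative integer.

3

A ∪ C = {2, 3, 5, 6, 7, 9, 10, 12, 13, 14}
B ∩ A = {5, 7, 10, 12, 14}
B ∪ A = {3, 4, 5, 6, 7, 10, 11, 12, 13, 14}
(B ∩ A) △ (B ∪ A) = {3, 4, 6, 11, 13}
(A ∪ C) ∩ ((B ∩ A) △ (B ∪ A)) = {3, 6, 13}
|(A ∪ C) ∩ ((B ∩ A) △ (B ∪ A))| = 3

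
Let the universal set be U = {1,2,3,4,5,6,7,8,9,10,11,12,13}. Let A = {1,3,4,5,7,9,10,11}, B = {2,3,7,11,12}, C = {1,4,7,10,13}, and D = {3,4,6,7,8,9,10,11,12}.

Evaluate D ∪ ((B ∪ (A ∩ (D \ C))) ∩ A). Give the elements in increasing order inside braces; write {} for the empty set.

D \ C = {3,6,8,9,11,12}
A ∩ (D \ C) = {3,9,11}
B ∪ (A ∩ (D \ C)) = {2,3,7,9,11,12}
(B ∪ (A ∩ (D \ C))) ∩ A = {3,7,9,11}
D ∪ ((B ∪ (A ∩ (D \ C))) ∩ A) = {3,4,6,7,8,9,10,11,12}

{3,4,6,7,8,9,10,11,12}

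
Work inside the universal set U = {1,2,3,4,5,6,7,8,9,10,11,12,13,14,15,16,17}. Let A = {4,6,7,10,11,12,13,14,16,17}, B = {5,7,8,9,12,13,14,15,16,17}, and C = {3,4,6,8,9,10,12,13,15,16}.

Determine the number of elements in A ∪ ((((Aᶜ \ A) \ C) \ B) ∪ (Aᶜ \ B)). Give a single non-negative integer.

13

Aᶜ = {1,2,3,5,8,9,15}
Aᶜ \ A = {1,2,3,5,8,9,15}
(Aᶜ \ A) \ C = {1,2,5}
((Aᶜ \ A) \ C) \ B = {1,2}
Aᶜ \ B = {1,2,3}
(((Aᶜ \ A) \ C) \ B) ∪ (Aᶜ \ B) = {1,2,3}
A ∪ ((((Aᶜ \ A) \ C) \ B) ∪ (Aᶜ \ B)) = {1,2,3,4,6,7,10,11,12,13,14,16,17}
|A ∪ ((((Aᶜ \ A) \ C) \ B) ∪ (Aᶜ \ B))| = 13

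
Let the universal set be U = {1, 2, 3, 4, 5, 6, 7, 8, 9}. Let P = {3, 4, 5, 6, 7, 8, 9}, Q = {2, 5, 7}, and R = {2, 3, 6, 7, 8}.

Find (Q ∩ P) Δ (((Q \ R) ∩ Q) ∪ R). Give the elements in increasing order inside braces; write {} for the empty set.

{2, 3, 6, 8}

Q ∩ P = {5, 7}
Q \ R = {5}
(Q \ R) ∩ Q = {5}
((Q \ R) ∩ Q) ∪ R = {2, 3, 5, 6, 7, 8}
(Q ∩ P) Δ (((Q \ R) ∩ Q) ∪ R) = {2, 3, 6, 8}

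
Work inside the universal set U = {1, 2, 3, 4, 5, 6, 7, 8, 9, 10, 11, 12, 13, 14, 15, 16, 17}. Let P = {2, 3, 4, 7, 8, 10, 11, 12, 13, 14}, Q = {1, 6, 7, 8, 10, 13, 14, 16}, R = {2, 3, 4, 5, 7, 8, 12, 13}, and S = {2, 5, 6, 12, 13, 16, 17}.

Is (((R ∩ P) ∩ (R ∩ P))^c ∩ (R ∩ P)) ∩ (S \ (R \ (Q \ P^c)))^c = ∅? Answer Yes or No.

Yes

R ∩ P = {2, 3, 4, 7, 8, 12, 13}
(R ∩ P) ∩ (R ∩ P) = {2, 3, 4, 7, 8, 12, 13}
((R ∩ P) ∩ (R ∩ P))^c = {1, 5, 6, 9, 10, 11, 14, 15, 16, 17}
((R ∩ P) ∩ (R ∩ P))^c ∩ (R ∩ P) = {}
P^c = {1, 5, 6, 9, 15, 16, 17}
Q \ P^c = {7, 8, 10, 13, 14}
R \ (Q \ P^c) = {2, 3, 4, 5, 12}
S \ (R \ (Q \ P^c)) = {6, 13, 16, 17}
(S \ (R \ (Q \ P^c)))^c = {1, 2, 3, 4, 5, 7, 8, 9, 10, 11, 12, 14, 15}
{} and {1, 2, 3, 4, 5, 7, 8, 9, 10, 11, 12, 14, 15} share no elements.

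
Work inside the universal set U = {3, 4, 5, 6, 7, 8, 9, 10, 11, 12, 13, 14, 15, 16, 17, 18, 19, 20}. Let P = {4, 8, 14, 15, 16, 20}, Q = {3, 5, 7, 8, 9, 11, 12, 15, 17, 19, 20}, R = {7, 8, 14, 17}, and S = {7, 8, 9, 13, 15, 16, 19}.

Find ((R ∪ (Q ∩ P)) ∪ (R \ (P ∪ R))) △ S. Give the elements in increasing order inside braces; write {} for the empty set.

Q ∩ P = {8, 15, 20}
R ∪ (Q ∩ P) = {7, 8, 14, 15, 17, 20}
P ∪ R = {4, 7, 8, 14, 15, 16, 17, 20}
R \ (P ∪ R) = {}
(R ∪ (Q ∩ P)) ∪ (R \ (P ∪ R)) = {7, 8, 14, 15, 17, 20}
((R ∪ (Q ∩ P)) ∪ (R \ (P ∪ R))) △ S = {9, 13, 14, 16, 17, 19, 20}

{9, 13, 14, 16, 17, 19, 20}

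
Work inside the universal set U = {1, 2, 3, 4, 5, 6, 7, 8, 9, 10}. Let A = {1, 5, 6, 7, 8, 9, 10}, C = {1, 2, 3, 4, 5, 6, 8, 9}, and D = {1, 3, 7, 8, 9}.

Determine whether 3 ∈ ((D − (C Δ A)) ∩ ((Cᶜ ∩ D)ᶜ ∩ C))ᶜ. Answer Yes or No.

3 ∈ C and 3 ∉ A, so 3 ∈ C Δ A
3 ∈ D and 3 ∈ (C Δ A), so 3 ∉ D − (C Δ A)
3 ∈ C, so 3 ∉ Cᶜ
3 ∉ Cᶜ and 3 ∈ D, so 3 ∉ Cᶜ ∩ D
3 ∈ (Cᶜ ∩ D)ᶜ since 3 ∉ (Cᶜ ∩ D)
3 ∈ (Cᶜ ∩ D)ᶜ and 3 ∈ C, so 3 ∈ (Cᶜ ∩ D)ᶜ ∩ C
3 ∉ (D − (C Δ A)) and 3 ∈ ((Cᶜ ∩ D)ᶜ ∩ C), so 3 ∉ (D − (C Δ A)) ∩ ((Cᶜ ∩ D)ᶜ ∩ C)
3 ∈ ((D − (C Δ A)) ∩ ((Cᶜ ∩ D)ᶜ ∩ C))ᶜ since 3 ∉ ((D − (C Δ A)) ∩ ((Cᶜ ∩ D)ᶜ ∩ C))

Yes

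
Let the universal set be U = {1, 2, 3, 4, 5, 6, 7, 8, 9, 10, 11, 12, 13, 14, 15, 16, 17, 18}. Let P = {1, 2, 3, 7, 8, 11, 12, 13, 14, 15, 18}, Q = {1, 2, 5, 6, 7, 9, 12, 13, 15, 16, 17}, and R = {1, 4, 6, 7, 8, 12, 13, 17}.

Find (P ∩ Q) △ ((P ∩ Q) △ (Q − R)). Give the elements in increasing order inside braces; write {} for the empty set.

{2, 5, 9, 15, 16}

P ∩ Q = {1, 2, 7, 12, 13, 15}
Q − R = {2, 5, 9, 15, 16}
(P ∩ Q) △ (Q − R) = {1, 5, 7, 9, 12, 13, 16}
(P ∩ Q) △ ((P ∩ Q) △ (Q − R)) = {2, 5, 9, 15, 16}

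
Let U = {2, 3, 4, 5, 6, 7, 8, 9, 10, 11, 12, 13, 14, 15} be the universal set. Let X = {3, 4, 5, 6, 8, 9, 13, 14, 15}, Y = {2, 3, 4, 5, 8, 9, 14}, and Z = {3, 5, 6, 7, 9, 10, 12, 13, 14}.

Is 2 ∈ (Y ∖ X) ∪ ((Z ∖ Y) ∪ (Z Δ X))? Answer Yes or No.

Yes

2 ∈ Y and 2 ∉ X, so 2 ∈ Y ∖ X
2 ∉ Z and 2 ∈ Y, so 2 ∉ Z ∖ Y
2 ∉ Z and 2 ∉ X, so 2 ∉ Z Δ X
2 ∉ (Z ∖ Y) and 2 ∉ (Z Δ X), so 2 ∉ (Z ∖ Y) ∪ (Z Δ X)
2 ∈ (Y ∖ X) and 2 ∉ ((Z ∖ Y) ∪ (Z Δ X)), so 2 ∈ (Y ∖ X) ∪ ((Z ∖ Y) ∪ (Z Δ X))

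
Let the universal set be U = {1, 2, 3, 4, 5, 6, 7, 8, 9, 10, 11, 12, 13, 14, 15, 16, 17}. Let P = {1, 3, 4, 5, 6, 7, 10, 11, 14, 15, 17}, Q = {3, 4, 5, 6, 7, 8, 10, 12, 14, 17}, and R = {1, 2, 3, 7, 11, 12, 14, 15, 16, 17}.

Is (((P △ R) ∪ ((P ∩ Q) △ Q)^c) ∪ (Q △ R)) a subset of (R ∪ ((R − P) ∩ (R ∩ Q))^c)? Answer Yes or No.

Yes

P △ R = {2, 4, 5, 6, 10, 12, 16}
P ∩ Q = {3, 4, 5, 6, 7, 10, 14, 17}
(P ∩ Q) △ Q = {8, 12}
((P ∩ Q) △ Q)^c = {1, 2, 3, 4, 5, 6, 7, 9, 10, 11, 13, 14, 15, 16, 17}
(P △ R) ∪ ((P ∩ Q) △ Q)^c = {1, 2, 3, 4, 5, 6, 7, 9, 10, 11, 12, 13, 14, 15, 16, 17}
Q △ R = {1, 2, 4, 5, 6, 8, 10, 11, 15, 16}
((P △ R) ∪ ((P ∩ Q) △ Q)^c) ∪ (Q △ R) = {1, 2, 3, 4, 5, 6, 7, 8, 9, 10, 11, 12, 13, 14, 15, 16, 17}
R − P = {2, 12, 16}
R ∩ Q = {3, 7, 12, 14, 17}
(R − P) ∩ (R ∩ Q) = {12}
((R − P) ∩ (R ∩ Q))^c = {1, 2, 3, 4, 5, 6, 7, 8, 9, 10, 11, 13, 14, 15, 16, 17}
R ∪ ((R − P) ∩ (R ∩ Q))^c = {1, 2, 3, 4, 5, 6, 7, 8, 9, 10, 11, 12, 13, 14, 15, 16, 17}
Every element of {1, 2, 3, 4, 5, 6, 7, 8, 9, 10, 11, 12, 13, 14, 15, 16, 17} is in {1, 2, 3, 4, 5, 6, 7, 8, 9, 10, 11, 12, 13, 14, 15, 16, 17}, so ((P △ R) ∪ ((P ∩ Q) △ Q)^c) ∪ (Q △ R) ⊆ R ∪ ((R − P) ∩ (R ∩ Q))^c.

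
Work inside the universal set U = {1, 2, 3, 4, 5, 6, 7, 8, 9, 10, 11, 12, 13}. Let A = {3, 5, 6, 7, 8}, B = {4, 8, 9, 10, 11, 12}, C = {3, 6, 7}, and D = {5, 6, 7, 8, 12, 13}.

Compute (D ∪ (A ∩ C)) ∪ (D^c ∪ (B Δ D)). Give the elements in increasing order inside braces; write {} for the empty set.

{1, 2, 3, 4, 5, 6, 7, 8, 9, 10, 11, 12, 13}

A ∩ C = {3, 6, 7}
D ∪ (A ∩ C) = {3, 5, 6, 7, 8, 12, 13}
D^c = {1, 2, 3, 4, 9, 10, 11}
B Δ D = {4, 5, 6, 7, 9, 10, 11, 13}
D^c ∪ (B Δ D) = {1, 2, 3, 4, 5, 6, 7, 9, 10, 11, 13}
(D ∪ (A ∩ C)) ∪ (D^c ∪ (B Δ D)) = {1, 2, 3, 4, 5, 6, 7, 8, 9, 10, 11, 12, 13}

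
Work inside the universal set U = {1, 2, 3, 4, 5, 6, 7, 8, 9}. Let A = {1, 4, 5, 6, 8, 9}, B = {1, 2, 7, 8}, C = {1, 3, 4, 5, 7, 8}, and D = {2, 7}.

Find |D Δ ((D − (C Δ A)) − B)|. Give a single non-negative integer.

2

C Δ A = {3, 6, 7, 9}
D − (C Δ A) = {2}
(D − (C Δ A)) − B = {}
D Δ ((D − (C Δ A)) − B) = {2, 7}
|D Δ ((D − (C Δ A)) − B)| = 2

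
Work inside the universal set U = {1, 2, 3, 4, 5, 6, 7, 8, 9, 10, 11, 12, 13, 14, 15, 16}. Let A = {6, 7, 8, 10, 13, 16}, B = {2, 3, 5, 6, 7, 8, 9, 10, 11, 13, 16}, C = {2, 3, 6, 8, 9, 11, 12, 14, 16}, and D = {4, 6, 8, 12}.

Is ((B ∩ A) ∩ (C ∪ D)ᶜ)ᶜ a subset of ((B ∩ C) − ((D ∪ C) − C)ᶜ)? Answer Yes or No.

No

B ∩ A = {6, 7, 8, 10, 13, 16}
C ∪ D = {2, 3, 4, 6, 8, 9, 11, 12, 14, 16}
(C ∪ D)ᶜ = {1, 5, 7, 10, 13, 15}
(B ∩ A) ∩ (C ∪ D)ᶜ = {7, 10, 13}
((B ∩ A) ∩ (C ∪ D)ᶜ)ᶜ = {1, 2, 3, 4, 5, 6, 8, 9, 11, 12, 14, 15, 16}
B ∩ C = {2, 3, 6, 8, 9, 11, 16}
D ∪ C = {2, 3, 4, 6, 8, 9, 11, 12, 14, 16}
(D ∪ C) − C = {4}
((D ∪ C) − C)ᶜ = {1, 2, 3, 5, 6, 7, 8, 9, 10, 11, 12, 13, 14, 15, 16}
(B ∩ C) − ((D ∪ C) − C)ᶜ = {}
1 ∈ ((B ∩ A) ∩ (C ∪ D)ᶜ)ᶜ but 1 ∉ (B ∩ C) − ((D ∪ C) − C)ᶜ, so the inclusion fails.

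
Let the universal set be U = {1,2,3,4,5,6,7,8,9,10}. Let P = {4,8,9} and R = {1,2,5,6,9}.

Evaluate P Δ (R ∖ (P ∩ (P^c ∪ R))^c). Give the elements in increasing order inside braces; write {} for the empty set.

P^c = {1,2,3,5,6,7,10}
P^c ∪ R = {1,2,3,5,6,7,9,10}
P ∩ (P^c ∪ R) = {9}
(P ∩ (P^c ∪ R))^c = {1,2,3,4,5,6,7,8,10}
R ∖ (P ∩ (P^c ∪ R))^c = {9}
P Δ (R ∖ (P ∩ (P^c ∪ R))^c) = {4,8}

{4,8}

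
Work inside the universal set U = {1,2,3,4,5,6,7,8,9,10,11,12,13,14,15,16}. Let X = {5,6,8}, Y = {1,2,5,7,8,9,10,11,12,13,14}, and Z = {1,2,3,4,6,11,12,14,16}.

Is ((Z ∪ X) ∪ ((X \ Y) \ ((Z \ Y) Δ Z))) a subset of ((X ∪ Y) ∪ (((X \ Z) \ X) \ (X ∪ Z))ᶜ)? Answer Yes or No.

Z ∪ X = {1,2,3,4,5,6,8,11,12,14,16}
X \ Y = {6}
Z \ Y = {3,4,6,16}
(Z \ Y) Δ Z = {1,2,11,12,14}
(X \ Y) \ ((Z \ Y) Δ Z) = {6}
(Z ∪ X) ∪ ((X \ Y) \ ((Z \ Y) Δ Z)) = {1,2,3,4,5,6,8,11,12,14,16}
X ∪ Y = {1,2,5,6,7,8,9,10,11,12,13,14}
X \ Z = {5,8}
(X \ Z) \ X = {}
X ∪ Z = {1,2,3,4,5,6,8,11,12,14,16}
((X \ Z) \ X) \ (X ∪ Z) = {}
(((X \ Z) \ X) \ (X ∪ Z))ᶜ = {1,2,3,4,5,6,7,8,9,10,11,12,13,14,15,16}
(X ∪ Y) ∪ (((X \ Z) \ X) \ (X ∪ Z))ᶜ = {1,2,3,4,5,6,7,8,9,10,11,12,13,14,15,16}
Every element of {1,2,3,4,5,6,8,11,12,14,16} is in {1,2,3,4,5,6,7,8,9,10,11,12,13,14,15,16}, so (Z ∪ X) ∪ ((X \ Y) \ ((Z \ Y) Δ Z)) ⊆ (X ∪ Y) ∪ (((X \ Z) \ X) \ (X ∪ Z))ᶜ.

Yes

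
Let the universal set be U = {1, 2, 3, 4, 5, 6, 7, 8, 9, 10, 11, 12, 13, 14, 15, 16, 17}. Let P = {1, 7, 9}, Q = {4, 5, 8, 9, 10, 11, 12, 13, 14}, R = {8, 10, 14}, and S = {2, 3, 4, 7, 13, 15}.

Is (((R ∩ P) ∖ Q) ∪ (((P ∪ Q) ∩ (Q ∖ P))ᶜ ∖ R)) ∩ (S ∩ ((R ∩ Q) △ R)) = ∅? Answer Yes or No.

Yes

R ∩ P = {}
(R ∩ P) ∖ Q = {}
P ∪ Q = {1, 4, 5, 7, 8, 9, 10, 11, 12, 13, 14}
Q ∖ P = {4, 5, 8, 10, 11, 12, 13, 14}
(P ∪ Q) ∩ (Q ∖ P) = {4, 5, 8, 10, 11, 12, 13, 14}
((P ∪ Q) ∩ (Q ∖ P))ᶜ = {1, 2, 3, 6, 7, 9, 15, 16, 17}
((P ∪ Q) ∩ (Q ∖ P))ᶜ ∖ R = {1, 2, 3, 6, 7, 9, 15, 16, 17}
((R ∩ P) ∖ Q) ∪ (((P ∪ Q) ∩ (Q ∖ P))ᶜ ∖ R) = {1, 2, 3, 6, 7, 9, 15, 16, 17}
R ∩ Q = {8, 10, 14}
(R ∩ Q) △ R = {}
S ∩ ((R ∩ Q) △ R) = {}
{1, 2, 3, 6, 7, 9, 15, 16, 17} and {} share no elements.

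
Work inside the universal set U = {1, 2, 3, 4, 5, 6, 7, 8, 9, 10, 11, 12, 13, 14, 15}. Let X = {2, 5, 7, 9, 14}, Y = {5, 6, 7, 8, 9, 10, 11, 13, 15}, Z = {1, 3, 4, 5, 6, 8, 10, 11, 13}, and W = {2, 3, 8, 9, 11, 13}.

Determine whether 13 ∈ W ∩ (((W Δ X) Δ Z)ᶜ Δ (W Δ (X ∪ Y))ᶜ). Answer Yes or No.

13 ∈ W and 13 ∉ X, so 13 ∈ W Δ X
13 ∈ (W Δ X) and 13 ∈ Z, so 13 ∉ (W Δ X) Δ Z
13 ∈ ((W Δ X) Δ Z)ᶜ since 13 ∉ ((W Δ X) Δ Z)
13 ∉ X and 13 ∈ Y, so 13 ∈ X ∪ Y
13 ∈ W and 13 ∈ (X ∪ Y), so 13 ∉ W Δ (X ∪ Y)
13 ∈ (W Δ (X ∪ Y))ᶜ since 13 ∉ (W Δ (X ∪ Y))
13 ∈ ((W Δ X) Δ Z)ᶜ and 13 ∈ (W Δ (X ∪ Y))ᶜ, so 13 ∉ ((W Δ X) Δ Z)ᶜ Δ (W Δ (X ∪ Y))ᶜ
13 ∈ W and 13 ∉ (((W Δ X) Δ Z)ᶜ Δ (W Δ (X ∪ Y))ᶜ), so 13 ∉ W ∩ (((W Δ X) Δ Z)ᶜ Δ (W Δ (X ∪ Y))ᶜ)

No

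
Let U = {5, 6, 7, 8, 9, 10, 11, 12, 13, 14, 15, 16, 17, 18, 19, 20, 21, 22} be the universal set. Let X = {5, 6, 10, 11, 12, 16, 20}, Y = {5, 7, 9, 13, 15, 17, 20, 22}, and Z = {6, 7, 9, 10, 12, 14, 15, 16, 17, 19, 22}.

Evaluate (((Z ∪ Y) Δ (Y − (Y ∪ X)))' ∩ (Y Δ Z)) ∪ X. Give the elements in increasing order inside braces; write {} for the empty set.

{5, 6, 10, 11, 12, 16, 20}

Z ∪ Y = {5, 6, 7, 9, 10, 12, 13, 14, 15, 16, 17, 19, 20, 22}
Y ∪ X = {5, 6, 7, 9, 10, 11, 12, 13, 15, 16, 17, 20, 22}
Y − (Y ∪ X) = {}
(Z ∪ Y) Δ (Y − (Y ∪ X)) = {5, 6, 7, 9, 10, 12, 13, 14, 15, 16, 17, 19, 20, 22}
((Z ∪ Y) Δ (Y − (Y ∪ X)))' = {8, 11, 18, 21}
Y Δ Z = {5, 6, 10, 12, 13, 14, 16, 19, 20}
((Z ∪ Y) Δ (Y − (Y ∪ X)))' ∩ (Y Δ Z) = {}
(((Z ∪ Y) Δ (Y − (Y ∪ X)))' ∩ (Y Δ Z)) ∪ X = {5, 6, 10, 11, 12, 16, 20}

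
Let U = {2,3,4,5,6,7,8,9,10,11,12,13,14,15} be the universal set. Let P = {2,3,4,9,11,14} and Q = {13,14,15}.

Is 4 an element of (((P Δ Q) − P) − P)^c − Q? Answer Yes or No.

4 ∈ P and 4 ∉ Q, so 4 ∈ P Δ Q
4 ∈ (P Δ Q) and 4 ∈ P, so 4 ∉ (P Δ Q) − P
4 ∉ ((P Δ Q) − P) and 4 ∈ P, so 4 ∉ ((P Δ Q) − P) − P
4 ∈ (((P Δ Q) − P) − P)^c since 4 ∉ (((P Δ Q) − P) − P)
4 ∈ (((P Δ Q) − P) − P)^c and 4 ∉ Q, so 4 ∈ (((P Δ Q) − P) − P)^c − Q

Yes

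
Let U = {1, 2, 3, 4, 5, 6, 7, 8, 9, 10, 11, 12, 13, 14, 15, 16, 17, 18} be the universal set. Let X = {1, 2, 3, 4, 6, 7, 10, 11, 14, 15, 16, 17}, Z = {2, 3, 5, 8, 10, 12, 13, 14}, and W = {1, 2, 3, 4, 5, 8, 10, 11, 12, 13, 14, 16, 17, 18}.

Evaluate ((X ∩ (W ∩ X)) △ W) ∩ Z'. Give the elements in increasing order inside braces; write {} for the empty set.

{18}

W ∩ X = {1, 2, 3, 4, 10, 11, 14, 16, 17}
X ∩ (W ∩ X) = {1, 2, 3, 4, 10, 11, 14, 16, 17}
(X ∩ (W ∩ X)) △ W = {5, 8, 12, 13, 18}
Z' = {1, 4, 6, 7, 9, 11, 15, 16, 17, 18}
((X ∩ (W ∩ X)) △ W) ∩ Z' = {18}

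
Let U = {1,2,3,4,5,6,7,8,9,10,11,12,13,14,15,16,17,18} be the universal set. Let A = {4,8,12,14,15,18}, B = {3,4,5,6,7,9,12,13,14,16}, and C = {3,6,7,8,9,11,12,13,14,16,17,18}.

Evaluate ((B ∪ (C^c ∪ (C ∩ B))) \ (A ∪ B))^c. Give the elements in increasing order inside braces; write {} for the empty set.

C^c = {1,2,4,5,10,15}
C ∩ B = {3,6,7,9,12,13,14,16}
C^c ∪ (C ∩ B) = {1,2,3,4,5,6,7,9,10,12,13,14,15,16}
B ∪ (C^c ∪ (C ∩ B)) = {1,2,3,4,5,6,7,9,10,12,13,14,15,16}
A ∪ B = {3,4,5,6,7,8,9,12,13,14,15,16,18}
(B ∪ (C^c ∪ (C ∩ B))) \ (A ∪ B) = {1,2,10}
((B ∪ (C^c ∪ (C ∩ B))) \ (A ∪ B))^c = {3,4,5,6,7,8,9,11,12,13,14,15,16,17,18}

{3,4,5,6,7,8,9,11,12,13,14,15,16,17,18}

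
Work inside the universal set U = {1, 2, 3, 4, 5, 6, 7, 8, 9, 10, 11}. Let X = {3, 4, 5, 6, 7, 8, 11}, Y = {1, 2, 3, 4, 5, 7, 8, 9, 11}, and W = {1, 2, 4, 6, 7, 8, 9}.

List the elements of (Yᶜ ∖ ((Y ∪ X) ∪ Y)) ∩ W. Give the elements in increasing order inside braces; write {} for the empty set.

Yᶜ = {6, 10}
Y ∪ X = {1, 2, 3, 4, 5, 6, 7, 8, 9, 11}
(Y ∪ X) ∪ Y = {1, 2, 3, 4, 5, 6, 7, 8, 9, 11}
Yᶜ ∖ ((Y ∪ X) ∪ Y) = {10}
(Yᶜ ∖ ((Y ∪ X) ∪ Y)) ∩ W = {}

{}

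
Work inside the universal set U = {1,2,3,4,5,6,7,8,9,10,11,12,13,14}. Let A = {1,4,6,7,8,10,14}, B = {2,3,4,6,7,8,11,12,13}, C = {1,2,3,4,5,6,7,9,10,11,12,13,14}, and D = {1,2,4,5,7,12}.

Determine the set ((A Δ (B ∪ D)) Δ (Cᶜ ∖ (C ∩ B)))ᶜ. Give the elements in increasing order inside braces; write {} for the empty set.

B ∪ D = {1,2,3,4,5,6,7,8,11,12,13}
A Δ (B ∪ D) = {2,3,5,10,11,12,13,14}
Cᶜ = {8}
C ∩ B = {2,3,4,6,7,11,12,13}
Cᶜ ∖ (C ∩ B) = {8}
(A Δ (B ∪ D)) Δ (Cᶜ ∖ (C ∩ B)) = {2,3,5,8,10,11,12,13,14}
((A Δ (B ∪ D)) Δ (Cᶜ ∖ (C ∩ B)))ᶜ = {1,4,6,7,9}

{1,4,6,7,9}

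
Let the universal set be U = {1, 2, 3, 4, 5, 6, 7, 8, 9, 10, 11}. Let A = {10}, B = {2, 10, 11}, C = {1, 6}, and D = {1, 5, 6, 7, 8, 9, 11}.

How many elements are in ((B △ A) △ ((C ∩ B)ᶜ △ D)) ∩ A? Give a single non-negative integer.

1

B △ A = {2, 11}
C ∩ B = {}
(C ∩ B)ᶜ = {1, 2, 3, 4, 5, 6, 7, 8, 9, 10, 11}
(C ∩ B)ᶜ △ D = {2, 3, 4, 10}
(B △ A) △ ((C ∩ B)ᶜ △ D) = {3, 4, 10, 11}
((B △ A) △ ((C ∩ B)ᶜ △ D)) ∩ A = {10}
|((B △ A) △ ((C ∩ B)ᶜ △ D)) ∩ A| = 1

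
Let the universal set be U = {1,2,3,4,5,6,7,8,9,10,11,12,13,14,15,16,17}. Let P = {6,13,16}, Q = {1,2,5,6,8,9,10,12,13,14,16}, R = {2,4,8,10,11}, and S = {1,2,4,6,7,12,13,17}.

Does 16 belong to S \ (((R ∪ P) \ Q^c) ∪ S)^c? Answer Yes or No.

No

16 ∉ R and 16 ∈ P, so 16 ∈ R ∪ P
16 ∈ Q, so 16 ∉ Q^c
16 ∈ (R ∪ P) and 16 ∉ Q^c, so 16 ∈ (R ∪ P) \ Q^c
16 ∈ ((R ∪ P) \ Q^c) and 16 ∉ S, so 16 ∈ ((R ∪ P) \ Q^c) ∪ S
16 ∉ (((R ∪ P) \ Q^c) ∪ S)^c since 16 ∈ (((R ∪ P) \ Q^c) ∪ S)
16 ∉ S and 16 ∉ (((R ∪ P) \ Q^c) ∪ S)^c, so 16 ∉ S \ (((R ∪ P) \ Q^c) ∪ S)^c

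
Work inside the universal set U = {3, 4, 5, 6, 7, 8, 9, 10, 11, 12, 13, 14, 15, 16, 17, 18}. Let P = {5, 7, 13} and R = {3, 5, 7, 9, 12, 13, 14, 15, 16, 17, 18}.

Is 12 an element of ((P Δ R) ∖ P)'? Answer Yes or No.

No

12 ∉ P and 12 ∈ R, so 12 ∈ P Δ R
12 ∈ (P Δ R) and 12 ∉ P, so 12 ∈ (P Δ R) ∖ P
12 ∉ ((P Δ R) ∖ P)' since 12 ∈ ((P Δ R) ∖ P)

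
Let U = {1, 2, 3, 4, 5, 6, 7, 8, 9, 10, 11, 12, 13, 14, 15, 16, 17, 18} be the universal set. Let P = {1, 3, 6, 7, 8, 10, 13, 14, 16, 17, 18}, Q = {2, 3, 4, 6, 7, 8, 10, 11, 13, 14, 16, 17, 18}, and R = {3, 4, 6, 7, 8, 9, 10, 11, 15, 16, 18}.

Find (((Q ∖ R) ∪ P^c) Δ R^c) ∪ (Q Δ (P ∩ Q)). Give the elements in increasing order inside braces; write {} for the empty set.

Q ∖ R = {2, 13, 14, 17}
P^c = {2, 4, 5, 9, 11, 12, 15}
(Q ∖ R) ∪ P^c = {2, 4, 5, 9, 11, 12, 13, 14, 15, 17}
R^c = {1, 2, 5, 12, 13, 14, 17}
((Q ∖ R) ∪ P^c) Δ R^c = {1, 4, 9, 11, 15}
P ∩ Q = {3, 6, 7, 8, 10, 13, 14, 16, 17, 18}
Q Δ (P ∩ Q) = {2, 4, 11}
(((Q ∖ R) ∪ P^c) Δ R^c) ∪ (Q Δ (P ∩ Q)) = {1, 2, 4, 9, 11, 15}

{1, 2, 4, 9, 11, 15}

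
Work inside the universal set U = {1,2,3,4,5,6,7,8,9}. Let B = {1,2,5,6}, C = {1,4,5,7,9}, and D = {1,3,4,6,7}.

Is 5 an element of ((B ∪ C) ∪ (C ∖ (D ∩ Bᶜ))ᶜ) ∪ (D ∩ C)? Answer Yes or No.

5 ∈ B and 5 ∈ C, so 5 ∈ B ∪ C
5 ∈ B, so 5 ∉ Bᶜ
5 ∉ D and 5 ∉ Bᶜ, so 5 ∉ D ∩ Bᶜ
5 ∈ C and 5 ∉ (D ∩ Bᶜ), so 5 ∈ C ∖ (D ∩ Bᶜ)
5 ∉ (C ∖ (D ∩ Bᶜ))ᶜ since 5 ∈ (C ∖ (D ∩ Bᶜ))
5 ∈ (B ∪ C) and 5 ∉ (C ∖ (D ∩ Bᶜ))ᶜ, so 5 ∈ (B ∪ C) ∪ (C ∖ (D ∩ Bᶜ))ᶜ
5 ∉ D and 5 ∈ C, so 5 ∉ D ∩ C
5 ∈ ((B ∪ C) ∪ (C ∖ (D ∩ Bᶜ))ᶜ) and 5 ∉ (D ∩ C), so 5 ∈ ((B ∪ C) ∪ (C ∖ (D ∩ Bᶜ))ᶜ) ∪ (D ∩ C)

Yes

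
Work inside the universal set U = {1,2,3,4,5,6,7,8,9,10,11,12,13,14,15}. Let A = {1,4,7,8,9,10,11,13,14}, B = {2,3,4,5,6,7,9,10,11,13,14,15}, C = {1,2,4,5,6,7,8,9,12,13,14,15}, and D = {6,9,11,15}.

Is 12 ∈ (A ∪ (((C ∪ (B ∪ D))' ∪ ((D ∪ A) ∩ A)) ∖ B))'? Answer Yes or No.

Yes

12 ∉ B and 12 ∉ D, so 12 ∉ B ∪ D
12 ∈ C and 12 ∉ (B ∪ D), so 12 ∈ C ∪ (B ∪ D)
12 ∉ (C ∪ (B ∪ D))' since 12 ∈ (C ∪ (B ∪ D))
12 ∉ D and 12 ∉ A, so 12 ∉ D ∪ A
12 ∉ (D ∪ A) and 12 ∉ A, so 12 ∉ (D ∪ A) ∩ A
12 ∉ (C ∪ (B ∪ D))' and 12 ∉ ((D ∪ A) ∩ A), so 12 ∉ (C ∪ (B ∪ D))' ∪ ((D ∪ A) ∩ A)
12 ∉ ((C ∪ (B ∪ D))' ∪ ((D ∪ A) ∩ A)) and 12 ∉ B, so 12 ∉ ((C ∪ (B ∪ D))' ∪ ((D ∪ A) ∩ A)) ∖ B
12 ∉ A and 12 ∉ (((C ∪ (B ∪ D))' ∪ ((D ∪ A) ∩ A)) ∖ B), so 12 ∉ A ∪ (((C ∪ (B ∪ D))' ∪ ((D ∪ A) ∩ A)) ∖ B)
12 ∈ (A ∪ (((C ∪ (B ∪ D))' ∪ ((D ∪ A) ∩ A)) ∖ B))' since 12 ∉ (A ∪ (((C ∪ (B ∪ D))' ∪ ((D ∪ A) ∩ A)) ∖ B))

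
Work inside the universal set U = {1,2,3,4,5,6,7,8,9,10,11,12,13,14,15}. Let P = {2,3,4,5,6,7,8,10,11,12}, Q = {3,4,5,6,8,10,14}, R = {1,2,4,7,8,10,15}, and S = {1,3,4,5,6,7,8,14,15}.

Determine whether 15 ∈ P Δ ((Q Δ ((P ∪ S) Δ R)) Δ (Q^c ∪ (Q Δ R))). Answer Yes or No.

15 ∉ P and 15 ∈ S, so 15 ∈ P ∪ S
15 ∈ (P ∪ S) and 15 ∈ R, so 15 ∉ (P ∪ S) Δ R
15 ∉ Q and 15 ∉ ((P ∪ S) Δ R), so 15 ∉ Q Δ ((P ∪ S) Δ R)
15 ∉ Q, so 15 ∈ Q^c
15 ∉ Q and 15 ∈ R, so 15 ∈ Q Δ R
15 ∈ Q^c and 15 ∈ (Q Δ R), so 15 ∈ Q^c ∪ (Q Δ R)
15 ∉ (Q Δ ((P ∪ S) Δ R)) and 15 ∈ (Q^c ∪ (Q Δ R)), so 15 ∈ (Q Δ ((P ∪ S) Δ R)) Δ (Q^c ∪ (Q Δ R))
15 ∉ P and 15 ∈ ((Q Δ ((P ∪ S) Δ R)) Δ (Q^c ∪ (Q Δ R))), so 15 ∈ P Δ ((Q Δ ((P ∪ S) Δ R)) Δ (Q^c ∪ (Q Δ R)))

Yes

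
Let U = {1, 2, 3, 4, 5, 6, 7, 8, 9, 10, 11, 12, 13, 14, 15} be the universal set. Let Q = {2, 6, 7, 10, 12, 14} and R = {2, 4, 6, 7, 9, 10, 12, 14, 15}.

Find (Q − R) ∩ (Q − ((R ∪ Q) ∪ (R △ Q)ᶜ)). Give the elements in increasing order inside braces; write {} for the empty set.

{}

Q − R = {}
R ∪ Q = {2, 4, 6, 7, 9, 10, 12, 14, 15}
R △ Q = {4, 9, 15}
(R △ Q)ᶜ = {1, 2, 3, 5, 6, 7, 8, 10, 11, 12, 13, 14}
(R ∪ Q) ∪ (R △ Q)ᶜ = {1, 2, 3, 4, 5, 6, 7, 8, 9, 10, 11, 12, 13, 14, 15}
Q − ((R ∪ Q) ∪ (R △ Q)ᶜ) = {}
(Q − R) ∩ (Q − ((R ∪ Q) ∪ (R △ Q)ᶜ)) = {}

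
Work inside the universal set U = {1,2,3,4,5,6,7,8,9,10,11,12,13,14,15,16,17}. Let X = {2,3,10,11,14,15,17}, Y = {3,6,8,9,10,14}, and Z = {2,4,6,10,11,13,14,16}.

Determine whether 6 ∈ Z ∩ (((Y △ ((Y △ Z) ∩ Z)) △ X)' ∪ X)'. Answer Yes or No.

6 ∈ Y and 6 ∈ Z, so 6 ∉ Y △ Z
6 ∉ (Y △ Z) and 6 ∈ Z, so 6 ∉ (Y △ Z) ∩ Z
6 ∈ Y and 6 ∉ ((Y △ Z) ∩ Z), so 6 ∈ Y △ ((Y △ Z) ∩ Z)
6 ∈ (Y △ ((Y △ Z) ∩ Z)) and 6 ∉ X, so 6 ∈ (Y △ ((Y △ Z) ∩ Z)) △ X
6 ∉ ((Y △ ((Y △ Z) ∩ Z)) △ X)' since 6 ∈ ((Y △ ((Y △ Z) ∩ Z)) △ X)
6 ∉ ((Y △ ((Y △ Z) ∩ Z)) △ X)' and 6 ∉ X, so 6 ∉ ((Y △ ((Y △ Z) ∩ Z)) △ X)' ∪ X
6 ∈ (((Y △ ((Y △ Z) ∩ Z)) △ X)' ∪ X)' since 6 ∉ (((Y △ ((Y △ Z) ∩ Z)) △ X)' ∪ X)
6 ∈ Z and 6 ∈ (((Y △ ((Y △ Z) ∩ Z)) △ X)' ∪ X)', so 6 ∈ Z ∩ (((Y △ ((Y △ Z) ∩ Z)) △ X)' ∪ X)'

Yes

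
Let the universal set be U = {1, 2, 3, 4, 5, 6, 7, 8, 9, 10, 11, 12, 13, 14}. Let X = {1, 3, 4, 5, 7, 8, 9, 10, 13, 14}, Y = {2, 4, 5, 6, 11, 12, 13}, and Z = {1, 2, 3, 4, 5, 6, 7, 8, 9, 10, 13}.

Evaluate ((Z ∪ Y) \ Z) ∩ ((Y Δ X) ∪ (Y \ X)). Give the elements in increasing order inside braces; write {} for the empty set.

{11, 12}

Z ∪ Y = {1, 2, 3, 4, 5, 6, 7, 8, 9, 10, 11, 12, 13}
(Z ∪ Y) \ Z = {11, 12}
Y Δ X = {1, 2, 3, 6, 7, 8, 9, 10, 11, 12, 14}
Y \ X = {2, 6, 11, 12}
(Y Δ X) ∪ (Y \ X) = {1, 2, 3, 6, 7, 8, 9, 10, 11, 12, 14}
((Z ∪ Y) \ Z) ∩ ((Y Δ X) ∪ (Y \ X)) = {11, 12}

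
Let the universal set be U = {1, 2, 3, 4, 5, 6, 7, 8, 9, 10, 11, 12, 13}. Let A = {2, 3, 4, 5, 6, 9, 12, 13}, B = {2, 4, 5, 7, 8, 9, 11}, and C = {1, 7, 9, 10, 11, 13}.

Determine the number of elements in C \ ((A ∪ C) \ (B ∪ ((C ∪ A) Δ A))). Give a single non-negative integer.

A ∪ C = {1, 2, 3, 4, 5, 6, 7, 9, 10, 11, 12, 13}
C ∪ A = {1, 2, 3, 4, 5, 6, 7, 9, 10, 11, 12, 13}
(C ∪ A) Δ A = {1, 7, 10, 11}
B ∪ ((C ∪ A) Δ A) = {1, 2, 4, 5, 7, 8, 9, 10, 11}
(A ∪ C) \ (B ∪ ((C ∪ A) Δ A)) = {3, 6, 12, 13}
C \ ((A ∪ C) \ (B ∪ ((C ∪ A) Δ A))) = {1, 7, 9, 10, 11}
|C \ ((A ∪ C) \ (B ∪ ((C ∪ A) Δ A)))| = 5

5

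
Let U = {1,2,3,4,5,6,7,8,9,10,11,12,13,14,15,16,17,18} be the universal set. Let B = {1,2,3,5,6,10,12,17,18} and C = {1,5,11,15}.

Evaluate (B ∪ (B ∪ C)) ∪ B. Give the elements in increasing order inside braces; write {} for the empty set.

{1,2,3,5,6,10,11,12,15,17,18}

B ∪ C = {1,2,3,5,6,10,11,12,15,17,18}
B ∪ (B ∪ C) = {1,2,3,5,6,10,11,12,15,17,18}
(B ∪ (B ∪ C)) ∪ B = {1,2,3,5,6,10,11,12,15,17,18}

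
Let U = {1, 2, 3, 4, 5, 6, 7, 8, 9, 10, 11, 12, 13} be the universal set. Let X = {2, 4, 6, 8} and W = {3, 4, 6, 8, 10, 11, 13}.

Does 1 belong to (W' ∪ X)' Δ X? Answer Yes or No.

1 ∉ W, so 1 ∈ W'
1 ∈ W' and 1 ∉ X, so 1 ∈ W' ∪ X
1 ∉ (W' ∪ X)' since 1 ∈ (W' ∪ X)
1 ∉ (W' ∪ X)' and 1 ∉ X, so 1 ∉ (W' ∪ X)' Δ X

No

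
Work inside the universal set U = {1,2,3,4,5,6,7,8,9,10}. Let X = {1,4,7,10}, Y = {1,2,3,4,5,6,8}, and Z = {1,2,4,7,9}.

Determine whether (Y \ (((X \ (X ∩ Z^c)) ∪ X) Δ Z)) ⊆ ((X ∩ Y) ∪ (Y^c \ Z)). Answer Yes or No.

No

Z^c = {3,5,6,8,10}
X ∩ Z^c = {10}
X \ (X ∩ Z^c) = {1,4,7}
(X \ (X ∩ Z^c)) ∪ X = {1,4,7,10}
((X \ (X ∩ Z^c)) ∪ X) Δ Z = {2,9,10}
Y \ (((X \ (X ∩ Z^c)) ∪ X) Δ Z) = {1,3,4,5,6,8}
X ∩ Y = {1,4}
Y^c = {7,9,10}
Y^c \ Z = {10}
(X ∩ Y) ∪ (Y^c \ Z) = {1,4,10}
3 ∈ Y \ (((X \ (X ∩ Z^c)) ∪ X) Δ Z) but 3 ∉ (X ∩ Y) ∪ (Y^c \ Z), so the inclusion fails.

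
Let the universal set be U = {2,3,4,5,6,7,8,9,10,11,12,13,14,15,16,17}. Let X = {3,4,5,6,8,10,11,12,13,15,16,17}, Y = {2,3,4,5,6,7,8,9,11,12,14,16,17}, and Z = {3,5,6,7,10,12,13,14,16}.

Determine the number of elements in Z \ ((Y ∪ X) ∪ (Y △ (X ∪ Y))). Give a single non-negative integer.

Y ∪ X = {2,3,4,5,6,7,8,9,10,11,12,13,14,15,16,17}
X ∪ Y = {2,3,4,5,6,7,8,9,10,11,12,13,14,15,16,17}
Y △ (X ∪ Y) = {10,13,15}
(Y ∪ X) ∪ (Y △ (X ∪ Y)) = {2,3,4,5,6,7,8,9,10,11,12,13,14,15,16,17}
Z \ ((Y ∪ X) ∪ (Y △ (X ∪ Y))) = {}
|Z \ ((Y ∪ X) ∪ (Y △ (X ∪ Y)))| = 0

0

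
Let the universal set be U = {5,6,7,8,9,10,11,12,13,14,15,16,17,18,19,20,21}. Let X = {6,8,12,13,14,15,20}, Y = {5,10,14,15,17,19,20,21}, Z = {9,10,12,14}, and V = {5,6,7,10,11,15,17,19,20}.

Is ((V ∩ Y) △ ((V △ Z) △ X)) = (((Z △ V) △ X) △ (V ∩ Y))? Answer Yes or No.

Yes

V ∩ Y = {5,10,15,17,19,20}
V △ Z = {5,6,7,9,11,12,14,15,17,19,20}
(V △ Z) △ X = {5,7,8,9,11,13,17,19}
(V ∩ Y) △ ((V △ Z) △ X) = {7,8,9,10,11,13,15,20}
Z △ V = {5,6,7,9,11,12,14,15,17,19,20}
(Z △ V) △ X = {5,7,8,9,11,13,17,19}
((Z △ V) △ X) △ (V ∩ Y) = {7,8,9,10,11,13,15,20}
Both equal {7,8,9,10,11,13,15,20}, so (V ∩ Y) △ ((V △ Z) △ X) = ((Z △ V) △ X) △ (V ∩ Y).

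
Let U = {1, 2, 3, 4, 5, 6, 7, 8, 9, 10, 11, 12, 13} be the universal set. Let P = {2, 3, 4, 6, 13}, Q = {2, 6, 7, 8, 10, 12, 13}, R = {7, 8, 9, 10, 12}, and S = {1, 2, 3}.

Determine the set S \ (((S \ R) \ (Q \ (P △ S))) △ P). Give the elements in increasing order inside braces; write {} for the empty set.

S \ R = {1, 2, 3}
P △ S = {1, 4, 6, 13}
Q \ (P △ S) = {2, 7, 8, 10, 12}
(S \ R) \ (Q \ (P △ S)) = {1, 3}
((S \ R) \ (Q \ (P △ S))) △ P = {1, 2, 4, 6, 13}
S \ (((S \ R) \ (Q \ (P △ S))) △ P) = {3}

{3}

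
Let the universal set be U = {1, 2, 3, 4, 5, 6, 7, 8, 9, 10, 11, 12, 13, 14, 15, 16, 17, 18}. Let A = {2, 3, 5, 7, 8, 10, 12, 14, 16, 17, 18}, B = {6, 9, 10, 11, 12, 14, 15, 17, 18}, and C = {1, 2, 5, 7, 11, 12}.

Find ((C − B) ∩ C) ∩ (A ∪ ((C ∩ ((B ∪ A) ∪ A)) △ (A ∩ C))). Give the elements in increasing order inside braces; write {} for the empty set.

{2, 5, 7}

C − B = {1, 2, 5, 7}
(C − B) ∩ C = {1, 2, 5, 7}
B ∪ A = {2, 3, 5, 6, 7, 8, 9, 10, 11, 12, 14, 15, 16, 17, 18}
(B ∪ A) ∪ A = {2, 3, 5, 6, 7, 8, 9, 10, 11, 12, 14, 15, 16, 17, 18}
C ∩ ((B ∪ A) ∪ A) = {2, 5, 7, 11, 12}
A ∩ C = {2, 5, 7, 12}
(C ∩ ((B ∪ A) ∪ A)) △ (A ∩ C) = {11}
A ∪ ((C ∩ ((B ∪ A) ∪ A)) △ (A ∩ C)) = {2, 3, 5, 7, 8, 10, 11, 12, 14, 16, 17, 18}
((C − B) ∩ C) ∩ (A ∪ ((C ∩ ((B ∪ A) ∪ A)) △ (A ∩ C))) = {2, 5, 7}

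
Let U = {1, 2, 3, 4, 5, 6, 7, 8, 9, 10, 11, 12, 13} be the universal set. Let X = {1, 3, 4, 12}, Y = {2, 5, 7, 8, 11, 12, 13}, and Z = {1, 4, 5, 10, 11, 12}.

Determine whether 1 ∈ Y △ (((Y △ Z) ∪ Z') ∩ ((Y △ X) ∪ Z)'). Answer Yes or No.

No

1 ∉ Y and 1 ∈ Z, so 1 ∈ Y △ Z
1 ∈ Z, so 1 ∉ Z'
1 ∈ (Y △ Z) and 1 ∉ Z', so 1 ∈ (Y △ Z) ∪ Z'
1 ∉ Y and 1 ∈ X, so 1 ∈ Y △ X
1 ∈ (Y △ X) and 1 ∈ Z, so 1 ∈ (Y △ X) ∪ Z
1 ∉ ((Y △ X) ∪ Z)' since 1 ∈ ((Y △ X) ∪ Z)
1 ∈ ((Y △ Z) ∪ Z') and 1 ∉ ((Y △ X) ∪ Z)', so 1 ∉ ((Y △ Z) ∪ Z') ∩ ((Y △ X) ∪ Z)'
1 ∉ Y and 1 ∉ (((Y △ Z) ∪ Z') ∩ ((Y △ X) ∪ Z)'), so 1 ∉ Y △ (((Y △ Z) ∪ Z') ∩ ((Y △ X) ∪ Z)')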